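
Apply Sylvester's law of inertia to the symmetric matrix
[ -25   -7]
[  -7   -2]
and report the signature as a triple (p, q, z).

step 0: pivot -25 → sign −
step 1: pivot -1/25 → sign −
signature = (0, 2, 0)

Answer: (0, 2, 0)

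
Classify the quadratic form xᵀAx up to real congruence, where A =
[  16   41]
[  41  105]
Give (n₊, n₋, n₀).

step 0: pivot 16 → sign +
step 1: pivot -1/16 → sign −
signature = (1, 1, 0)

Answer: (1, 1, 0)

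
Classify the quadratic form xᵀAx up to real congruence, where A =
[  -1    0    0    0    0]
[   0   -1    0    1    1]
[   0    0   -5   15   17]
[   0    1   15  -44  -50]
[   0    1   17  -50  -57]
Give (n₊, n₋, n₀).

step 0: pivot -1 → sign −
step 1: pivot -1 → sign −
step 2: pivot -5 → sign −
step 3: pivot 2 → sign +
step 4: pivot -1/5 → sign −
signature = (1, 4, 0)

Answer: (1, 4, 0)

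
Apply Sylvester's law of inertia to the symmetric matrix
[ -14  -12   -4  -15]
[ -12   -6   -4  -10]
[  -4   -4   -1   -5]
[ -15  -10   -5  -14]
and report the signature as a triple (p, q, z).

step 0: pivot -14 → sign −
step 1: pivot 30/7 → sign +
step 2: pivot 1/15 → sign +
step 3: pivot -3/2 → sign −
signature = (2, 2, 0)

Answer: (2, 2, 0)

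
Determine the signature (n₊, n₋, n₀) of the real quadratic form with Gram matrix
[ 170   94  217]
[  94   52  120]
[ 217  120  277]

Answer: (2, 0, 1)

Derivation:
step 0: pivot 170 → sign +
step 1: pivot 2/85 → sign +
step 2: row/col 2 already zero → sign 0
signature = (2, 0, 1)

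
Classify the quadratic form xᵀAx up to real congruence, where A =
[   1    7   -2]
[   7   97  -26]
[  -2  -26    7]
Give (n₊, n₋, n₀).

step 0: pivot 1 → sign +
step 1: pivot 48 → sign +
step 2: row/col 2 already zero → sign 0
signature = (2, 0, 1)

Answer: (2, 0, 1)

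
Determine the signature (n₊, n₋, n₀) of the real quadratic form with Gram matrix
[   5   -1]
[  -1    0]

step 0: pivot 5 → sign +
step 1: pivot -1/5 → sign −
signature = (1, 1, 0)

Answer: (1, 1, 0)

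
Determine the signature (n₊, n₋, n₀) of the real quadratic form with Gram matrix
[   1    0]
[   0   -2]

Answer: (1, 1, 0)

Derivation:
step 0: pivot 1 → sign +
step 1: pivot -2 → sign −
signature = (1, 1, 0)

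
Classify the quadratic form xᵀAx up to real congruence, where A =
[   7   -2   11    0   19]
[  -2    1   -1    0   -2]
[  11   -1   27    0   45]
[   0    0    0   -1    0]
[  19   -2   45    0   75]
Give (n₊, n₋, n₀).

Answer: (2, 2, 1)

Derivation:
step 0: pivot 7 → sign +
step 1: pivot 3/7 → sign +
step 2: pivot -1 → sign −
step 3: pivot -1 → sign −
step 4: row/col 4 already zero → sign 0
signature = (2, 2, 1)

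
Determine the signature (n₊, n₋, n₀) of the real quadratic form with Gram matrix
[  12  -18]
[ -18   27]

step 0: pivot 12 → sign +
step 1: row/col 1 already zero → sign 0
signature = (1, 0, 1)

Answer: (1, 0, 1)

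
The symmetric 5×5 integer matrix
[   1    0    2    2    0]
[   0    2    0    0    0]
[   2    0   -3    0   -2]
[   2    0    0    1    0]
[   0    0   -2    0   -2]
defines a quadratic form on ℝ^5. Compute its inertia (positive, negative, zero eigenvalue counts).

step 0: pivot 1 → sign +
step 1: pivot 2 → sign +
step 2: pivot -7 → sign −
step 3: pivot -5/7 → sign −
step 4: pivot 2/5 → sign +
signature = (3, 2, 0)

Answer: (3, 2, 0)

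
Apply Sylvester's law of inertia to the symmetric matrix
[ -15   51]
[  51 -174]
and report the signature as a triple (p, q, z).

Answer: (0, 2, 0)

Derivation:
step 0: pivot -15 → sign −
step 1: pivot -3/5 → sign −
signature = (0, 2, 0)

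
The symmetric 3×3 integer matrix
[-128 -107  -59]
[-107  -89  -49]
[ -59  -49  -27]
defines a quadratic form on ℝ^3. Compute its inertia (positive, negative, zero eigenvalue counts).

Answer: (1, 2, 0)

Derivation:
step 0: pivot -128 → sign −
step 1: pivot 57/128 → sign +
step 2: pivot -2/57 → sign −
signature = (1, 2, 0)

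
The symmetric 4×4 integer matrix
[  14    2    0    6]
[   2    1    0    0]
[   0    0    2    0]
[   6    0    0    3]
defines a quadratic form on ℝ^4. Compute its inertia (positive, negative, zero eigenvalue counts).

step 0: pivot 14 → sign +
step 1: pivot 5/7 → sign +
step 2: pivot 2 → sign +
step 3: pivot -3/5 → sign −
signature = (3, 1, 0)

Answer: (3, 1, 0)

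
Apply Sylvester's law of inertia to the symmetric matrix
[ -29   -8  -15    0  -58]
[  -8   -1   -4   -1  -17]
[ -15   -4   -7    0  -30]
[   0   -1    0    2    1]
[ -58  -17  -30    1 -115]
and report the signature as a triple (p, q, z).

step 0: pivot -29 → sign −
step 1: pivot 35/29 → sign +
step 2: pivot 26/35 → sign +
step 3: pivot 15/13 → sign +
step 4: pivot 2/15 → sign +
signature = (4, 1, 0)

Answer: (4, 1, 0)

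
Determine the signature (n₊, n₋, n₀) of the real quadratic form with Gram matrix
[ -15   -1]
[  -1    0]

step 0: pivot -15 → sign −
step 1: pivot 1/15 → sign +
signature = (1, 1, 0)

Answer: (1, 1, 0)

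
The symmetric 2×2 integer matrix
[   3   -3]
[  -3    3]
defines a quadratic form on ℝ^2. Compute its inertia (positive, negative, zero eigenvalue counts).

step 0: pivot 3 → sign +
step 1: row/col 1 already zero → sign 0
signature = (1, 0, 1)

Answer: (1, 0, 1)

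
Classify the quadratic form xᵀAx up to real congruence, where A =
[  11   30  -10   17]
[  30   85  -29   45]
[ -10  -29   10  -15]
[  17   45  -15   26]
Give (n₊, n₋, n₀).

Answer: (3, 1, 0)

Derivation:
step 0: pivot 11 → sign +
step 1: pivot 35/11 → sign +
step 2: pivot -1/35 → sign −
step 3: pivot 2 → sign +
signature = (3, 1, 0)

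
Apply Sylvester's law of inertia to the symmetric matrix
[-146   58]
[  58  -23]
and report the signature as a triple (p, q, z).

Answer: (1, 1, 0)

Derivation:
step 0: pivot -146 → sign −
step 1: pivot 3/73 → sign +
signature = (1, 1, 0)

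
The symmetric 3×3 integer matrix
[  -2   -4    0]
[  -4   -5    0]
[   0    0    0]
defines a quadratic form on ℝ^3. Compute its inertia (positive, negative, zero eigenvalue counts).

step 0: pivot -2 → sign −
step 1: pivot 3 → sign +
step 2: row/col 2 already zero → sign 0
signature = (1, 1, 1)

Answer: (1, 1, 1)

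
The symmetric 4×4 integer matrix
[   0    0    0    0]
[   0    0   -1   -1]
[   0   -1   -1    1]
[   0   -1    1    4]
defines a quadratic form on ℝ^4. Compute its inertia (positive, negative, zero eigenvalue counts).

Answer: (2, 1, 1)

Derivation:
step 0: pivot -1 → sign −
step 1: pivot 1 → sign +
step 2: pivot 1 → sign +
step 3: row/col 3 already zero → sign 0
signature = (2, 1, 1)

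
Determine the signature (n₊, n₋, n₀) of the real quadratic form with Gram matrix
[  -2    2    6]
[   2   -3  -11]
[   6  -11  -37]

step 0: pivot -2 → sign −
step 1: pivot -1 → sign −
step 2: pivot 6 → sign +
signature = (1, 2, 0)

Answer: (1, 2, 0)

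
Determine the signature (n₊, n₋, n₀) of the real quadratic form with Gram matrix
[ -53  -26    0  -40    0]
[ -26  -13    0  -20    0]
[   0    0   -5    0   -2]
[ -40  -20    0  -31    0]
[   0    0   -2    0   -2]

step 0: pivot -53 → sign −
step 1: pivot -13/53 → sign −
step 2: pivot -5 → sign −
step 3: pivot -3/13 → sign −
step 4: pivot -6/5 → sign −
signature = (0, 5, 0)

Answer: (0, 5, 0)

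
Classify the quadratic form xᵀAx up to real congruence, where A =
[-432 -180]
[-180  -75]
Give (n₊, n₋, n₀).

step 0: pivot -432 → sign −
step 1: row/col 1 already zero → sign 0
signature = (0, 1, 1)

Answer: (0, 1, 1)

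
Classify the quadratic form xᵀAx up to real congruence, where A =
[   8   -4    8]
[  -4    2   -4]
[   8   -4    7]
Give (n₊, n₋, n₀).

step 0: pivot 8 → sign +
step 1: pivot -1 → sign −
step 2: row/col 2 already zero → sign 0
signature = (1, 1, 1)

Answer: (1, 1, 1)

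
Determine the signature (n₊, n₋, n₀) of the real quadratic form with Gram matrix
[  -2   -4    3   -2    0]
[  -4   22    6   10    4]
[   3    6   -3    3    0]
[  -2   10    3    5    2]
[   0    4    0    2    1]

Answer: (4, 1, 0)

Derivation:
step 0: pivot -2 → sign −
step 1: pivot 30 → sign +
step 2: pivot 3/2 → sign +
step 3: pivot 7/15 → sign +
step 4: pivot 3/7 → sign +
signature = (4, 1, 0)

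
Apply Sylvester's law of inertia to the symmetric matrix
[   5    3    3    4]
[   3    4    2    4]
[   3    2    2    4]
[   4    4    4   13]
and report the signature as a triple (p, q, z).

Answer: (3, 1, 0)

Derivation:
step 0: pivot 5 → sign +
step 1: pivot 11/5 → sign +
step 2: pivot 2/11 → sign +
step 3: pivot -3 → sign −
signature = (3, 1, 0)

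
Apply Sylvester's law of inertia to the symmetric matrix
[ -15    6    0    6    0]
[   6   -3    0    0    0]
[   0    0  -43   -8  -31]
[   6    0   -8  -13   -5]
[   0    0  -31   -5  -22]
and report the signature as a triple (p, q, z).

step 0: pivot -15 → sign −
step 1: pivot -3/5 → sign −
step 2: pivot -43 → sign −
step 3: pivot 21/43 → sign +
step 4: pivot -6/7 → sign −
signature = (1, 4, 0)

Answer: (1, 4, 0)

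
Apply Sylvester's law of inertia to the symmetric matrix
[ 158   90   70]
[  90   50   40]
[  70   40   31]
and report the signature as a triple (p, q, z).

step 0: pivot 158 → sign +
step 1: pivot -100/79 → sign −
step 2: row/col 2 already zero → sign 0
signature = (1, 1, 1)

Answer: (1, 1, 1)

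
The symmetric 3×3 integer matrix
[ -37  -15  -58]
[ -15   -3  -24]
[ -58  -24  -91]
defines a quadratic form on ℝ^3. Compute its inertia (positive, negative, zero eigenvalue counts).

step 0: pivot -37 → sign −
step 1: pivot 114/37 → sign +
step 2: pivot -3/19 → sign −
signature = (1, 2, 0)

Answer: (1, 2, 0)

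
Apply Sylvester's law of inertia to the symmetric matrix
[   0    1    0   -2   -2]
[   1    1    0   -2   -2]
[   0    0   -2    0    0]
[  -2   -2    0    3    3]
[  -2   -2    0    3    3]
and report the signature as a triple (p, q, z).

step 0: pivot 1 → sign +
step 1: pivot -1 → sign −
step 2: pivot -2 → sign −
step 3: pivot -1 → sign −
step 4: row/col 4 already zero → sign 0
signature = (1, 3, 1)

Answer: (1, 3, 1)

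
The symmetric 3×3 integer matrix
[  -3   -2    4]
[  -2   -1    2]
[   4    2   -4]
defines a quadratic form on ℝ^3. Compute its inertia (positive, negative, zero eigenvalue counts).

Answer: (1, 1, 1)

Derivation:
step 0: pivot -3 → sign −
step 1: pivot 1/3 → sign +
step 2: row/col 2 already zero → sign 0
signature = (1, 1, 1)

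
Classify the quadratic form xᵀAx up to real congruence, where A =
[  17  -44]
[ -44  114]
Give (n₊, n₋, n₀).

Answer: (2, 0, 0)

Derivation:
step 0: pivot 17 → sign +
step 1: pivot 2/17 → sign +
signature = (2, 0, 0)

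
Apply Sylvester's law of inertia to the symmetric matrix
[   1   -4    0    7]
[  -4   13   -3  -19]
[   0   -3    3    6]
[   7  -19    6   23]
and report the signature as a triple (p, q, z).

step 0: pivot 1 → sign +
step 1: pivot -3 → sign −
step 2: pivot 6 → sign +
step 3: pivot -1/2 → sign −
signature = (2, 2, 0)

Answer: (2, 2, 0)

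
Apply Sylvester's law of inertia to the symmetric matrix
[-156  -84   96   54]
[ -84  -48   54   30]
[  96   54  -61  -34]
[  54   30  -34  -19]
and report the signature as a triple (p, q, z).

Answer: (0, 2, 2)

Derivation:
step 0: pivot -156 → sign −
step 1: pivot -36/13 → sign −
step 2: row/col 2 already zero → sign 0
step 3: row/col 3 already zero → sign 0
signature = (0, 2, 2)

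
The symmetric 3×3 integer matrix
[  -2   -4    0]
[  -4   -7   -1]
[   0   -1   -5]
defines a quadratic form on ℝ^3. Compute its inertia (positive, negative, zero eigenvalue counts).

Answer: (1, 2, 0)

Derivation:
step 0: pivot -2 → sign −
step 1: pivot 1 → sign +
step 2: pivot -6 → sign −
signature = (1, 2, 0)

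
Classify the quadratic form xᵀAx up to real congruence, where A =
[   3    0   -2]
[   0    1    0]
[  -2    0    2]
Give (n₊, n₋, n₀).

step 0: pivot 3 → sign +
step 1: pivot 1 → sign +
step 2: pivot 2/3 → sign +
signature = (3, 0, 0)

Answer: (3, 0, 0)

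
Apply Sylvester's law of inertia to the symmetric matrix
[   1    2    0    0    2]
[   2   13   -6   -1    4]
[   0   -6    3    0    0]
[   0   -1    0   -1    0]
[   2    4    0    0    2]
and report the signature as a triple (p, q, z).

step 0: pivot 1 → sign +
step 1: pivot 9 → sign +
step 2: pivot -1 → sign −
step 3: pivot -2/3 → sign −
step 4: pivot -2 → sign −
signature = (2, 3, 0)

Answer: (2, 3, 0)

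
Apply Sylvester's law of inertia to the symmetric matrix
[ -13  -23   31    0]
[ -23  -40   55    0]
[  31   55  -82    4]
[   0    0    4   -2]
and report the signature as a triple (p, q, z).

step 0: pivot -13 → sign −
step 1: pivot 9/13 → sign +
step 2: pivot -73/9 → sign −
step 3: pivot -2/73 → sign −
signature = (1, 3, 0)

Answer: (1, 3, 0)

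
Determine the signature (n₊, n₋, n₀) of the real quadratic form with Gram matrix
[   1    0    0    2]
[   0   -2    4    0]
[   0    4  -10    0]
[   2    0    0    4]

Answer: (1, 2, 1)

Derivation:
step 0: pivot 1 → sign +
step 1: pivot -2 → sign −
step 2: pivot -2 → sign −
step 3: row/col 3 already zero → sign 0
signature = (1, 2, 1)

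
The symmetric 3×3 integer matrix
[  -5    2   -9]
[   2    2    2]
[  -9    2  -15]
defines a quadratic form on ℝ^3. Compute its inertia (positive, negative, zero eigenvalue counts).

step 0: pivot -5 → sign −
step 1: pivot 14/5 → sign +
step 2: pivot 2/7 → sign +
signature = (2, 1, 0)

Answer: (2, 1, 0)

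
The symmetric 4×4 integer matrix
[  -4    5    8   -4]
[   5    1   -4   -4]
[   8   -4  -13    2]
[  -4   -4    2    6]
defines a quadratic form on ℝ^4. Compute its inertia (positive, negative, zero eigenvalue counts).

Answer: (1, 3, 0)

Derivation:
step 0: pivot -4 → sign −
step 1: pivot 29/4 → sign +
step 2: pivot -57/29 → sign −
step 3: pivot -2/19 → sign −
signature = (1, 3, 0)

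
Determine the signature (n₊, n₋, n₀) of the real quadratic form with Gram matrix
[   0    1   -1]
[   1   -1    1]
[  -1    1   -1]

step 0: pivot -1 → sign −
step 1: pivot 1 → sign +
step 2: row/col 2 already zero → sign 0
signature = (1, 1, 1)

Answer: (1, 1, 1)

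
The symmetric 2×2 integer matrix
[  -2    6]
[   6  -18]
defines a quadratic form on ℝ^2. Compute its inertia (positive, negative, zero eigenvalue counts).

Answer: (0, 1, 1)

Derivation:
step 0: pivot -2 → sign −
step 1: row/col 1 already zero → sign 0
signature = (0, 1, 1)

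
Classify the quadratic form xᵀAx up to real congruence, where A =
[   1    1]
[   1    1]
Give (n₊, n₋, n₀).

step 0: pivot 1 → sign +
step 1: row/col 1 already zero → sign 0
signature = (1, 0, 1)

Answer: (1, 0, 1)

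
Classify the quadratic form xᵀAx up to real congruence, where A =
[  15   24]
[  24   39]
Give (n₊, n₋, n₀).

Answer: (2, 0, 0)

Derivation:
step 0: pivot 15 → sign +
step 1: pivot 3/5 → sign +
signature = (2, 0, 0)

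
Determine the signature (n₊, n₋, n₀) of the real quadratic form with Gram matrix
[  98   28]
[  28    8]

step 0: pivot 98 → sign +
step 1: row/col 1 already zero → sign 0
signature = (1, 0, 1)

Answer: (1, 0, 1)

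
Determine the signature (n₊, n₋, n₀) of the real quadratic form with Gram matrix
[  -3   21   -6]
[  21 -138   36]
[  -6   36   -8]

Answer: (1, 1, 1)

Derivation:
step 0: pivot -3 → sign −
step 1: pivot 9 → sign +
step 2: row/col 2 already zero → sign 0
signature = (1, 1, 1)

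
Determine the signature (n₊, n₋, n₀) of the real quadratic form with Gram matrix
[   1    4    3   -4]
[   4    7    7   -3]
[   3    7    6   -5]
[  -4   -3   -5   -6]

step 0: pivot 1 → sign +
step 1: pivot -9 → sign −
step 2: pivot -2/9 → sign −
step 3: pivot -3 → sign −
signature = (1, 3, 0)

Answer: (1, 3, 0)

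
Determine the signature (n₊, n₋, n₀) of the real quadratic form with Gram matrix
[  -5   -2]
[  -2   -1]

Answer: (0, 2, 0)

Derivation:
step 0: pivot -5 → sign −
step 1: pivot -1/5 → sign −
signature = (0, 2, 0)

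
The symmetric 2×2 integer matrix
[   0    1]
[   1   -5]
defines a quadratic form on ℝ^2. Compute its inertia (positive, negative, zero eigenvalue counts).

step 0: pivot -5 → sign −
step 1: pivot 1/5 → sign +
signature = (1, 1, 0)

Answer: (1, 1, 0)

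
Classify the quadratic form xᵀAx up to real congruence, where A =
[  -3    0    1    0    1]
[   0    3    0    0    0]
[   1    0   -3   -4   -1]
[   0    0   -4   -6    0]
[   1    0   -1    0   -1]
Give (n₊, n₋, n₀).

Answer: (2, 3, 0)

Derivation:
step 0: pivot -3 → sign −
step 1: pivot 3 → sign +
step 2: pivot -8/3 → sign −
step 3: pivot -1/2 → sign −
step 4: pivot 2 → sign +
signature = (2, 3, 0)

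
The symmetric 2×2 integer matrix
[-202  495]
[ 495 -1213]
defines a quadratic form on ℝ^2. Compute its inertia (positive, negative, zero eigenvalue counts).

Answer: (0, 2, 0)

Derivation:
step 0: pivot -202 → sign −
step 1: pivot -1/202 → sign −
signature = (0, 2, 0)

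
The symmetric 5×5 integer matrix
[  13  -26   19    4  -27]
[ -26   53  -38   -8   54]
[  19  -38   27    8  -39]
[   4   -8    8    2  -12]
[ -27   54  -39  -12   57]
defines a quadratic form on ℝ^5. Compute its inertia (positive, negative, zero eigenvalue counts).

Answer: (4, 1, 0)

Derivation:
step 0: pivot 13 → sign +
step 1: pivot 1 → sign +
step 2: pivot -10/13 → sign −
step 3: pivot 34/5 → sign +
step 4: pivot 6/17 → sign +
signature = (4, 1, 0)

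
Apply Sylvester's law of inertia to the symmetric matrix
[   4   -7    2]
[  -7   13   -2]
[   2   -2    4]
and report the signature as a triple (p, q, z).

step 0: pivot 4 → sign +
step 1: pivot 3/4 → sign +
step 2: row/col 2 already zero → sign 0
signature = (2, 0, 1)

Answer: (2, 0, 1)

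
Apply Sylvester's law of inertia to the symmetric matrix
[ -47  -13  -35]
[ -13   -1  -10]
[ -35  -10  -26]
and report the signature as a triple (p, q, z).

step 0: pivot -47 → sign −
step 1: pivot 122/47 → sign +
step 2: pivot 3/122 → sign +
signature = (2, 1, 0)

Answer: (2, 1, 0)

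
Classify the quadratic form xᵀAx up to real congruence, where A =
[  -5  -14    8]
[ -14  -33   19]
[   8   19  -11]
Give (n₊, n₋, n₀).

Answer: (1, 2, 0)

Derivation:
step 0: pivot -5 → sign −
step 1: pivot 31/5 → sign +
step 2: pivot -2/31 → sign −
signature = (1, 2, 0)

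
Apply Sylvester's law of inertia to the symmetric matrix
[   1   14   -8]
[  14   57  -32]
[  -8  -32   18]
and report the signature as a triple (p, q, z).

step 0: pivot 1 → sign +
step 1: pivot -139 → sign −
step 2: pivot 6/139 → sign +
signature = (2, 1, 0)

Answer: (2, 1, 0)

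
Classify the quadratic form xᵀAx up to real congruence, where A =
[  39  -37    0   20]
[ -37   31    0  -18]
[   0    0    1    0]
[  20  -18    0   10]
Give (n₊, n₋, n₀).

Answer: (2, 2, 0)

Derivation:
step 0: pivot 39 → sign +
step 1: pivot -160/39 → sign −
step 2: pivot 1 → sign +
step 3: pivot -1/40 → sign −
signature = (2, 2, 0)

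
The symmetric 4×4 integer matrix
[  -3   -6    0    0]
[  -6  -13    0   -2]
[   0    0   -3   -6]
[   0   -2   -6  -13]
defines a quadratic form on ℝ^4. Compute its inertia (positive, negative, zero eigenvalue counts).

step 0: pivot -3 → sign −
step 1: pivot -1 → sign −
step 2: pivot -3 → sign −
step 3: pivot 3 → sign +
signature = (1, 3, 0)

Answer: (1, 3, 0)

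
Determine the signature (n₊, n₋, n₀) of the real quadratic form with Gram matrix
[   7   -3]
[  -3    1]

step 0: pivot 7 → sign +
step 1: pivot -2/7 → sign −
signature = (1, 1, 0)

Answer: (1, 1, 0)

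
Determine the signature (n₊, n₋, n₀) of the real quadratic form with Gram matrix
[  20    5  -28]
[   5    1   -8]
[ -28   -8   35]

step 0: pivot 20 → sign +
step 1: pivot -1/4 → sign −
step 2: pivot -1/5 → sign −
signature = (1, 2, 0)

Answer: (1, 2, 0)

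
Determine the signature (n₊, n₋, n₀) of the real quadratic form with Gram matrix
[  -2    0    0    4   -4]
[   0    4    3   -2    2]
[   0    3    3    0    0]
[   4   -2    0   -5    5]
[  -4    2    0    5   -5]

Answer: (2, 2, 1)

Derivation:
step 0: pivot -2 → sign −
step 1: pivot 4 → sign +
step 2: pivot 3/4 → sign +
step 3: pivot -1 → sign −
step 4: row/col 4 already zero → sign 0
signature = (2, 2, 1)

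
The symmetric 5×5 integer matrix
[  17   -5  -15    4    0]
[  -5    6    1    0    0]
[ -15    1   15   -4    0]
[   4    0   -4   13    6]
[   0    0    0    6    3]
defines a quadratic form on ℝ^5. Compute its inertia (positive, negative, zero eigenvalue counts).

step 0: pivot 17 → sign +
step 1: pivot 77/17 → sign +
step 2: pivot -62/77 → sign −
step 3: pivot 371/31 → sign +
step 4: pivot -3/371 → sign −
signature = (3, 2, 0)

Answer: (3, 2, 0)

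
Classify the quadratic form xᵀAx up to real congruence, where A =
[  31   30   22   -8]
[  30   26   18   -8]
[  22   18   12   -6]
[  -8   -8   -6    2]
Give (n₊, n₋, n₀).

step 0: pivot 31 → sign +
step 1: pivot -94/31 → sign −
step 2: pivot -2/47 → sign −
step 3: row/col 3 already zero → sign 0
signature = (1, 2, 1)

Answer: (1, 2, 1)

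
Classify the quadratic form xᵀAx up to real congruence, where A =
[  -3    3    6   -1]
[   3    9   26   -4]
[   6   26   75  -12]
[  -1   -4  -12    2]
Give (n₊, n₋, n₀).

step 0: pivot -3 → sign −
step 1: pivot 12 → sign +
step 2: pivot 5/3 → sign +
step 3: pivot -1/60 → sign −
signature = (2, 2, 0)

Answer: (2, 2, 0)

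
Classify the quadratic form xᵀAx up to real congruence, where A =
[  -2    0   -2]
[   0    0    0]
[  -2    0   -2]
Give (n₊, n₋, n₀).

Answer: (0, 1, 2)

Derivation:
step 0: pivot -2 → sign −
step 1: row/col 1 already zero → sign 0
step 2: row/col 2 already zero → sign 0
signature = (0, 1, 2)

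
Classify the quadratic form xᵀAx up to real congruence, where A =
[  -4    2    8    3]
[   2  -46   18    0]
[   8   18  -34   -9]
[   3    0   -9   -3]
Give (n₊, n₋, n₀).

step 0: pivot -4 → sign −
step 1: pivot -45 → sign −
step 2: pivot -326/45 → sign −
step 3: pivot 3/326 → sign +
signature = (1, 3, 0)

Answer: (1, 3, 0)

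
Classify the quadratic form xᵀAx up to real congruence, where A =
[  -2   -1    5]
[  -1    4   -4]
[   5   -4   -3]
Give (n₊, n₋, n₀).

Answer: (2, 1, 0)

Derivation:
step 0: pivot -2 → sign −
step 1: pivot 9/2 → sign +
step 2: pivot 1/9 → sign +
signature = (2, 1, 0)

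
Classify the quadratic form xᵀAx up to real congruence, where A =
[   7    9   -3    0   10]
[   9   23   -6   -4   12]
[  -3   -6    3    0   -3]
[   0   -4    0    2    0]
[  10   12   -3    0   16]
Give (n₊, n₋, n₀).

Answer: (4, 0, 1)

Derivation:
step 0: pivot 7 → sign +
step 1: pivot 80/7 → sign +
step 2: pivot 21/16 → sign +
step 3: pivot 6/35 → sign +
step 4: row/col 4 already zero → sign 0
signature = (4, 0, 1)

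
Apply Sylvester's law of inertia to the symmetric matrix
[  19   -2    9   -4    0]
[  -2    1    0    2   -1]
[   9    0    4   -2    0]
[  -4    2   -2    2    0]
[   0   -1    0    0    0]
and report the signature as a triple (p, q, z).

step 0: pivot 19 → sign +
step 1: pivot 15/19 → sign +
step 2: pivot -7/5 → sign −
step 3: pivot 6/7 → sign +
step 4: pivot -1/3 → sign −
signature = (3, 2, 0)

Answer: (3, 2, 0)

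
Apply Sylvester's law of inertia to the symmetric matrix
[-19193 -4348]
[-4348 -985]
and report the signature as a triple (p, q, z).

Answer: (0, 2, 0)

Derivation:
step 0: pivot -19193 → sign −
step 1: pivot -1/19193 → sign −
signature = (0, 2, 0)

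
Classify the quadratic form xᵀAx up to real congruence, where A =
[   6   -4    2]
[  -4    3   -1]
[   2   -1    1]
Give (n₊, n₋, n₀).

Answer: (2, 0, 1)

Derivation:
step 0: pivot 6 → sign +
step 1: pivot 1/3 → sign +
step 2: row/col 2 already zero → sign 0
signature = (2, 0, 1)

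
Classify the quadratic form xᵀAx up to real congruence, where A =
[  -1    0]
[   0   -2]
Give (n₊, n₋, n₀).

Answer: (0, 2, 0)

Derivation:
step 0: pivot -1 → sign −
step 1: pivot -2 → sign −
signature = (0, 2, 0)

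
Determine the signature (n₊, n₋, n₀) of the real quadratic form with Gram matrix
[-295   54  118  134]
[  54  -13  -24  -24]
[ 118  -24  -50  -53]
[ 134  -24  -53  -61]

Answer: (0, 4, 0)

Derivation:
step 0: pivot -295 → sign −
step 1: pivot -919/295 → sign −
step 2: pivot -874/919 → sign −
step 3: pivot -3/874 → sign −
signature = (0, 4, 0)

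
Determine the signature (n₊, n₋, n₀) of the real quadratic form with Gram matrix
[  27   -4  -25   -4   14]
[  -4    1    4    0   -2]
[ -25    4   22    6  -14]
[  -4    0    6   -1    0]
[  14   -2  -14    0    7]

Answer: (4, 1, 0)

Derivation:
step 0: pivot 27 → sign +
step 1: pivot 11/27 → sign +
step 2: pivot -15/11 → sign −
step 3: pivot 3 → sign +
step 4: pivot 3/5 → sign +
signature = (4, 1, 0)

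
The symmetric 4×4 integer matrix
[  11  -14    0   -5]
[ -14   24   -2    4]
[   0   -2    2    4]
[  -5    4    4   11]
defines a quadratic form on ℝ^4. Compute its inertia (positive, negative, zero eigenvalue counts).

Answer: (4, 0, 0)

Derivation:
step 0: pivot 11 → sign +
step 1: pivot 68/11 → sign +
step 2: pivot 23/17 → sign +
step 3: pivot 2/23 → sign +
signature = (4, 0, 0)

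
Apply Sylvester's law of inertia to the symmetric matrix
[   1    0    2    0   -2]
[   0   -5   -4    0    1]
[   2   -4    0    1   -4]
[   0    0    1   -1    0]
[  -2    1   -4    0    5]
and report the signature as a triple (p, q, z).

step 0: pivot 1 → sign +
step 1: pivot -5 → sign −
step 2: pivot -4/5 → sign −
step 3: pivot 1/4 → sign +
step 4: pivot -2 → sign −
signature = (2, 3, 0)

Answer: (2, 3, 0)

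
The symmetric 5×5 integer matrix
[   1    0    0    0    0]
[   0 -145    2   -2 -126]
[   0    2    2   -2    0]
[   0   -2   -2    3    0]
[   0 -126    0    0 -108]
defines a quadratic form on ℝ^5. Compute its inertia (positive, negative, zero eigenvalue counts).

step 0: pivot 1 → sign +
step 1: pivot -145 → sign −
step 2: pivot 294/145 → sign +
step 3: pivot 1 → sign +
step 4: row/col 4 already zero → sign 0
signature = (3, 1, 1)

Answer: (3, 1, 1)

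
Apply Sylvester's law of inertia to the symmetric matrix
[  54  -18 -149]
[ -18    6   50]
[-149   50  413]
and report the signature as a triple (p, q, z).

step 0: pivot 54 → sign +
step 1: pivot 101/54 → sign +
step 2: pivot -6/101 → sign −
signature = (2, 1, 0)

Answer: (2, 1, 0)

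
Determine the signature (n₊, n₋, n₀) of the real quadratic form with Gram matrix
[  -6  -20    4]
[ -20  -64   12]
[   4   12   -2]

Answer: (1, 1, 1)

Derivation:
step 0: pivot -6 → sign −
step 1: pivot 8/3 → sign +
step 2: row/col 2 already zero → sign 0
signature = (1, 1, 1)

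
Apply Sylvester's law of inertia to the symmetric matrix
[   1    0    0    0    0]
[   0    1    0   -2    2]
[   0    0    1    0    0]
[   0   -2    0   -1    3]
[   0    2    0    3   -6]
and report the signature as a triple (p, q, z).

Answer: (3, 2, 0)

Derivation:
step 0: pivot 1 → sign +
step 1: pivot 1 → sign +
step 2: pivot 1 → sign +
step 3: pivot -5 → sign −
step 4: pivot -1/5 → sign −
signature = (3, 2, 0)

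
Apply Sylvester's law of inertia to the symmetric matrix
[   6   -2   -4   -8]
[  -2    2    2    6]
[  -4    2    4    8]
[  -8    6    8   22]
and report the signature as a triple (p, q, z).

step 0: pivot 6 → sign +
step 1: pivot 4/3 → sign +
step 2: pivot 1 → sign +
step 3: pivot 2 → sign +
signature = (4, 0, 0)

Answer: (4, 0, 0)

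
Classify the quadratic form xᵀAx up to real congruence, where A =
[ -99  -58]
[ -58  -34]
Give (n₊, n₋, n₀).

Answer: (0, 2, 0)

Derivation:
step 0: pivot -99 → sign −
step 1: pivot -2/99 → sign −
signature = (0, 2, 0)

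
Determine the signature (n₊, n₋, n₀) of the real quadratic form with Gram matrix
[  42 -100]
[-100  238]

step 0: pivot 42 → sign +
step 1: pivot -2/21 → sign −
signature = (1, 1, 0)

Answer: (1, 1, 0)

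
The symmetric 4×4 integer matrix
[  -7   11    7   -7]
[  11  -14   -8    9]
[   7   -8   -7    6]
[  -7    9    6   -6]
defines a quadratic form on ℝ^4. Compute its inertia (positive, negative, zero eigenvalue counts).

Answer: (2, 2, 0)

Derivation:
step 0: pivot -7 → sign −
step 1: pivot 23/7 → sign +
step 2: pivot -63/23 → sign −
step 3: pivot 2/63 → sign +
signature = (2, 2, 0)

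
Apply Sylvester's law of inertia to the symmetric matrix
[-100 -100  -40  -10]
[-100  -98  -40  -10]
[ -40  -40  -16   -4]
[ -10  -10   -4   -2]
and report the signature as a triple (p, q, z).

Answer: (1, 2, 1)

Derivation:
step 0: pivot -100 → sign −
step 1: pivot 2 → sign +
step 2: pivot -1 → sign −
step 3: row/col 3 already zero → sign 0
signature = (1, 2, 1)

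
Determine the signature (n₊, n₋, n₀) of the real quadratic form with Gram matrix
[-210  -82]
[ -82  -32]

step 0: pivot -210 → sign −
step 1: pivot 2/105 → sign +
signature = (1, 1, 0)

Answer: (1, 1, 0)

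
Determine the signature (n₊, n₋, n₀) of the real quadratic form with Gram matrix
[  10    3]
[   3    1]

step 0: pivot 10 → sign +
step 1: pivot 1/10 → sign +
signature = (2, 0, 0)

Answer: (2, 0, 0)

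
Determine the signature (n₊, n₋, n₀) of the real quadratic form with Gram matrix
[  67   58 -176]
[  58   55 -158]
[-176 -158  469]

Answer: (3, 0, 0)

Derivation:
step 0: pivot 67 → sign +
step 1: pivot 321/67 → sign +
step 2: pivot 3/107 → sign +
signature = (3, 0, 0)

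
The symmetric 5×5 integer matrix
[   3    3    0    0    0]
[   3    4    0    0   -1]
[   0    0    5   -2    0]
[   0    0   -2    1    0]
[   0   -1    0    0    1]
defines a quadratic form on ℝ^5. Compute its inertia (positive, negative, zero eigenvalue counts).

Answer: (4, 0, 1)

Derivation:
step 0: pivot 3 → sign +
step 1: pivot 1 → sign +
step 2: pivot 5 → sign +
step 3: pivot 1/5 → sign +
step 4: row/col 4 already zero → sign 0
signature = (4, 0, 1)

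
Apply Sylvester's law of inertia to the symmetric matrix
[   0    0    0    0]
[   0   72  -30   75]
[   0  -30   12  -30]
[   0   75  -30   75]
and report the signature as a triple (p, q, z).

step 0: pivot 72 → sign +
step 1: pivot -1/2 → sign −
step 2: row/col 2 already zero → sign 0
step 3: row/col 3 already zero → sign 0
signature = (1, 1, 2)

Answer: (1, 1, 2)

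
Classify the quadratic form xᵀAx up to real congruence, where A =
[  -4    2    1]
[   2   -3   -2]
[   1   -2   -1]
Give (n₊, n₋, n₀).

Answer: (1, 2, 0)

Derivation:
step 0: pivot -4 → sign −
step 1: pivot -2 → sign −
step 2: pivot 3/8 → sign +
signature = (1, 2, 0)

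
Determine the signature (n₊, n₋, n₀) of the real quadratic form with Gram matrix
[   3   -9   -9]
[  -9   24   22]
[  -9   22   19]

step 0: pivot 3 → sign +
step 1: pivot -3 → sign −
step 2: pivot 1/3 → sign +
signature = (2, 1, 0)

Answer: (2, 1, 0)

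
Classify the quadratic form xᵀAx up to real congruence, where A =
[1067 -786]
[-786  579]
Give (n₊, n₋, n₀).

Answer: (1, 1, 0)

Derivation:
step 0: pivot 1067 → sign +
step 1: pivot -3/1067 → sign −
signature = (1, 1, 0)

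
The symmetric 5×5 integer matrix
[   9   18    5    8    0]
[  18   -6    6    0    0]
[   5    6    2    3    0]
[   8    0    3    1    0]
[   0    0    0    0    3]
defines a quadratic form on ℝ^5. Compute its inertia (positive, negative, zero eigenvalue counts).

step 0: pivot 9 → sign +
step 1: pivot -42 → sign −
step 2: pivot -25/63 → sign −
step 3: pivot 3 → sign +
step 4: row/col 4 already zero → sign 0
signature = (2, 2, 1)

Answer: (2, 2, 1)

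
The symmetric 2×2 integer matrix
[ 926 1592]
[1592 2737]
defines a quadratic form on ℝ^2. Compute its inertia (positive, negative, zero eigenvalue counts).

Answer: (1, 1, 0)

Derivation:
step 0: pivot 926 → sign +
step 1: pivot -1/463 → sign −
signature = (1, 1, 0)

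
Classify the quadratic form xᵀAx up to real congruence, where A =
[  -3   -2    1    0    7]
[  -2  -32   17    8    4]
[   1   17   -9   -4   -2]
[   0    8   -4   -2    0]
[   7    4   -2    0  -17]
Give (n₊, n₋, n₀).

Answer: (1, 4, 0)

Derivation:
step 0: pivot -3 → sign −
step 1: pivot -92/3 → sign −
step 2: pivot 3/92 → sign +
step 3: pivot -2 → sign −
step 4: pivot -2/3 → sign −
signature = (1, 4, 0)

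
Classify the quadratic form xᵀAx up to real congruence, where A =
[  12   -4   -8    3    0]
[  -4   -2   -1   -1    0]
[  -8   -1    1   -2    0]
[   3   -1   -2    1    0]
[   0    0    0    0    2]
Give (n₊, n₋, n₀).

step 0: pivot 12 → sign +
step 1: pivot -10/3 → sign −
step 2: pivot -3/10 → sign −
step 3: pivot 1/4 → sign +
step 4: pivot 2 → sign +
signature = (3, 2, 0)

Answer: (3, 2, 0)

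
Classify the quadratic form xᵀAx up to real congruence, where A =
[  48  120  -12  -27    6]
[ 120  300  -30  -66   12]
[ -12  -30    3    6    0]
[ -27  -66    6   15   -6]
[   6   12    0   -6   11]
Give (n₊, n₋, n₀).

step 0: pivot 48 → sign +
step 1: pivot -3/16 → sign −
step 2: pivot 3 → sign +
step 3: pivot -1 → sign −
step 4: row/col 4 already zero → sign 0
signature = (2, 2, 1)

Answer: (2, 2, 1)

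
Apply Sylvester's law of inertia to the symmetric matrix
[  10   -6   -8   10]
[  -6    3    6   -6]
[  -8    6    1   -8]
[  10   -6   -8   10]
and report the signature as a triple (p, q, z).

step 0: pivot 10 → sign +
step 1: pivot -3/5 → sign −
step 2: pivot -3 → sign −
step 3: row/col 3 already zero → sign 0
signature = (1, 2, 1)

Answer: (1, 2, 1)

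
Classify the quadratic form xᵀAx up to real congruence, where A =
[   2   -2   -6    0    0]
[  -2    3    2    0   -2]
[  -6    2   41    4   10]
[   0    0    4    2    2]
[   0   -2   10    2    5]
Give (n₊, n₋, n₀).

Answer: (4, 1, 0)

Derivation:
step 0: pivot 2 → sign +
step 1: pivot 1 → sign +
step 2: pivot 7 → sign +
step 3: pivot -2/7 → sign −
step 4: pivot 3 → sign +
signature = (4, 1, 0)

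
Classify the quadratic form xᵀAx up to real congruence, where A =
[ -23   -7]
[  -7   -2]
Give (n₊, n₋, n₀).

step 0: pivot -23 → sign −
step 1: pivot 3/23 → sign +
signature = (1, 1, 0)

Answer: (1, 1, 0)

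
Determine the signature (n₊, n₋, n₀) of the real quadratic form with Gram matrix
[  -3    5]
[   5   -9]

step 0: pivot -3 → sign −
step 1: pivot -2/3 → sign −
signature = (0, 2, 0)

Answer: (0, 2, 0)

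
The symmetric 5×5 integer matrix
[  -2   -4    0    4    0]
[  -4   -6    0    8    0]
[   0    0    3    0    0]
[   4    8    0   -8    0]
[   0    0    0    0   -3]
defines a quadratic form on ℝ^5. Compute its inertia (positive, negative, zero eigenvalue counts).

step 0: pivot -2 → sign −
step 1: pivot 2 → sign +
step 2: pivot 3 → sign +
step 3: pivot -3 → sign −
step 4: row/col 4 already zero → sign 0
signature = (2, 2, 1)

Answer: (2, 2, 1)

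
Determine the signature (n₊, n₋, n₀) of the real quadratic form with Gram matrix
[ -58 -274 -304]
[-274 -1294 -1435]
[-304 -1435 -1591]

step 0: pivot -58 → sign −
step 1: pivot 12/29 → sign +
step 2: pivot -3/4 → sign −
signature = (1, 2, 0)

Answer: (1, 2, 0)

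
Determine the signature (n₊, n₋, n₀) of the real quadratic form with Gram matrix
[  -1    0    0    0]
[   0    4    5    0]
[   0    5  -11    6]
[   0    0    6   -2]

Answer: (2, 2, 0)

Derivation:
step 0: pivot -1 → sign −
step 1: pivot 4 → sign +
step 2: pivot -69/4 → sign −
step 3: pivot 2/23 → sign +
signature = (2, 2, 0)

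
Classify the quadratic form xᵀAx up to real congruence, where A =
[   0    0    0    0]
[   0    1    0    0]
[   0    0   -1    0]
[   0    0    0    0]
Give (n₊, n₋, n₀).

step 0: pivot 1 → sign +
step 1: pivot -1 → sign −
step 2: row/col 2 already zero → sign 0
step 3: row/col 3 already zero → sign 0
signature = (1, 1, 2)

Answer: (1, 1, 2)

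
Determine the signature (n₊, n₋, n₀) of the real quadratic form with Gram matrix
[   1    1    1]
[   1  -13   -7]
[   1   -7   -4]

Answer: (1, 2, 0)

Derivation:
step 0: pivot 1 → sign +
step 1: pivot -14 → sign −
step 2: pivot -3/7 → sign −
signature = (1, 2, 0)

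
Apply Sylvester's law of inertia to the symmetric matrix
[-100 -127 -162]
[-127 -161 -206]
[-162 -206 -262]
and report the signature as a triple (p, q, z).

Answer: (2, 1, 0)

Derivation:
step 0: pivot -100 → sign −
step 1: pivot 29/100 → sign +
step 2: pivot 6/29 → sign +
signature = (2, 1, 0)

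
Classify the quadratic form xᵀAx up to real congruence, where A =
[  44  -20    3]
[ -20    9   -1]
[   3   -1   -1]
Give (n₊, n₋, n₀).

Answer: (2, 1, 0)

Derivation:
step 0: pivot 44 → sign +
step 1: pivot -1/11 → sign −
step 2: pivot 1/4 → sign +
signature = (2, 1, 0)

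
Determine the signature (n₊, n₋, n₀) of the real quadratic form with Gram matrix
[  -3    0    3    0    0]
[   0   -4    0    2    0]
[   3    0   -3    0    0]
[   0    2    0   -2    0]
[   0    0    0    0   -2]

step 0: pivot -3 → sign −
step 1: pivot -4 → sign −
step 2: pivot -1 → sign −
step 3: pivot -2 → sign −
step 4: row/col 4 already zero → sign 0
signature = (0, 4, 1)

Answer: (0, 4, 1)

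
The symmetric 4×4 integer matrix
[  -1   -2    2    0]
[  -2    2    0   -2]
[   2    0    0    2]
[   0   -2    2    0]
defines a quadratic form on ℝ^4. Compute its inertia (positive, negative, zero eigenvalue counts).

Answer: (2, 2, 0)

Derivation:
step 0: pivot -1 → sign −
step 1: pivot 6 → sign +
step 2: pivot 4/3 → sign +
step 3: pivot -1 → sign −
signature = (2, 2, 0)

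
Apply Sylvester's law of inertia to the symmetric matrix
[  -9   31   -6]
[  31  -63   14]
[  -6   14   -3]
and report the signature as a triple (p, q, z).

step 0: pivot -9 → sign −
step 1: pivot 394/9 → sign +
step 2: pivot -3/197 → sign −
signature = (1, 2, 0)

Answer: (1, 2, 0)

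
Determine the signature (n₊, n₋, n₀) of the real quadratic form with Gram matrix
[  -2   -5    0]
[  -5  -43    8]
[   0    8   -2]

step 0: pivot -2 → sign −
step 1: pivot -61/2 → sign −
step 2: pivot 6/61 → sign +
signature = (1, 2, 0)

Answer: (1, 2, 0)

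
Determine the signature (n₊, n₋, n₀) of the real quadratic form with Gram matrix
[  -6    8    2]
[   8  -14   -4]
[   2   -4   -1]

step 0: pivot -6 → sign −
step 1: pivot -10/3 → sign −
step 2: pivot 1/5 → sign +
signature = (1, 2, 0)

Answer: (1, 2, 0)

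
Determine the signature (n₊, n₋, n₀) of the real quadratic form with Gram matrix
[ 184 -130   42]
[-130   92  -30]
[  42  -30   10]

step 0: pivot 184 → sign +
step 1: pivot 7/46 → sign +
step 2: pivot -2/7 → sign −
signature = (2, 1, 0)

Answer: (2, 1, 0)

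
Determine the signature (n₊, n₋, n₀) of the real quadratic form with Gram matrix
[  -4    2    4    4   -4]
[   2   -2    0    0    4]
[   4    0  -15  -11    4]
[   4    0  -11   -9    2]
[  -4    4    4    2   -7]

step 0: pivot -4 → sign −
step 1: pivot -1 → sign −
step 2: pivot -7 → sign −
step 3: pivot 2/7 → sign +
step 4: pivot 3 → sign +
signature = (2, 3, 0)

Answer: (2, 3, 0)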